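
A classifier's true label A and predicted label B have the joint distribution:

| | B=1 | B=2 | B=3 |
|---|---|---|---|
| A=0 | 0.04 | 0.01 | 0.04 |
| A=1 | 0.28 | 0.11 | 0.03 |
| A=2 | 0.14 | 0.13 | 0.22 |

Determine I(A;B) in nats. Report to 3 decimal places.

0.112 nats

Marginals: p(A) = (0.0900, 0.4200, 0.4900), p(B) = (0.4600, 0.2500, 0.2900).
I(A;B) = Σ p(x,y)·ln[p(x,y)/(p(x)p(y))].
  (0,1): 0.04·ln(0.9662) = -0.0014
  (0,2): 0.01·ln(0.4444) = -0.0081
  (0,3): 0.04·ln(1.5326) = 0.0171
  (1,1): 0.28·ln(1.4493) = 0.1039
  (1,2): 0.11·ln(1.0476) = 0.0051
  (1,3): 0.03·ln(0.2463) = -0.0420
  (2,1): 0.14·ln(0.6211) = -0.0667
  (2,2): 0.13·ln(1.0612) = 0.0077
  (2,3): 0.22·ln(1.5482) = 0.0962
Sum = 0.112 nats.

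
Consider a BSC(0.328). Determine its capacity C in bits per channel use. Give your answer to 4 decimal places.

Binary symmetric channel: C = 1 − h₂(ε) where h₂ is the binary entropy function.
h₂(0.328) = −0.328·log₂0.328 − 0.672·log₂0.672 = 0.9129.
C = 1 − 0.9129 = 0.0871 bits per channel use.

0.0871 bits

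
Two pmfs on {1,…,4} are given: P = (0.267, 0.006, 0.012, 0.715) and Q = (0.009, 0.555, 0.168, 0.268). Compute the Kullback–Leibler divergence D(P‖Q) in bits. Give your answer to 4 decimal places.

D(P‖Q) = Σ p·log₂(p/q).
  0.267·log₂(0.267/0.009) = 1.30584
  0.006·log₂(0.006/0.555) = -0.03919
  0.012·log₂(0.012/0.168) = -0.04569
  0.715·log₂(0.715/0.268) = 1.01223
D(P‖Q) = 2.2332 bits.

2.2332 bits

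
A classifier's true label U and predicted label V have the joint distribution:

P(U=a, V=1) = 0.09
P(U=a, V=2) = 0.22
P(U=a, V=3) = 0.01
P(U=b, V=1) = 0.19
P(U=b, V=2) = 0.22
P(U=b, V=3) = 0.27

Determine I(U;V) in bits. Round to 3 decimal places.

0.148 bits

Marginals: p(U) = (0.3200, 0.6800), p(V) = (0.2800, 0.4400, 0.2800).
I(U;V) = Σ p(x,y)·log₂[p(x,y)/(p(x)p(y))].
  (a,1): 0.09·log₂(1.0045) = 0.0006
  (a,2): 0.22·log₂(1.5625) = 0.1416
  (a,3): 0.01·log₂(0.1116) = -0.0316
  (b,1): 0.19·log₂(0.9979) = -0.0006
  (b,2): 0.22·log₂(0.7353) = -0.0976
  (b,3): 0.27·log₂(1.4181) = 0.1361
Sum = 0.148 bits.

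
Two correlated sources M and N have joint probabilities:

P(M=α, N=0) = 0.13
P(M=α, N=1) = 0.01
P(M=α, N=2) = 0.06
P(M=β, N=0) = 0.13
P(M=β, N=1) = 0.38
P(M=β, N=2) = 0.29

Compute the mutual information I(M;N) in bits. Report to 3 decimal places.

Marginals: p(M) = (0.2000, 0.8000), p(N) = (0.2600, 0.3900, 0.3500).
I(M;N) = H(M) + H(N) − H(M,N).
H(M) = 0.7219, H(N) = 1.5652, H(M,N) = 2.1236.
I(M;N) = 0.7219 + 1.5652 − 2.1236 = 0.163 bits.

0.163 bits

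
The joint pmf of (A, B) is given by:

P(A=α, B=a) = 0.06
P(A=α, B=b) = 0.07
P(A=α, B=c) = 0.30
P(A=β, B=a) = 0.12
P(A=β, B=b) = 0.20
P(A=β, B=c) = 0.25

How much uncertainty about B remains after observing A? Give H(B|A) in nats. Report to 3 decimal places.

0.956 nats

Chain rule: H(B|A) = H(A,B) − H(A).
Marginals: p(A) = (0.4300, 0.5700), p(B) = (0.1800, 0.2700, 0.5500).
H(A,B) = 1.6390 nats; H(A) = 0.6833 nats.
H(B|A) = 1.6390 − 0.6833 = 0.956 nats.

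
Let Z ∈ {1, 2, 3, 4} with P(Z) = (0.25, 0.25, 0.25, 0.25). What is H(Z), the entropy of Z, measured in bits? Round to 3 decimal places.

H(Z) = −Σ p·log₂ p.
  −(0.25)·log₂(0.25) = 0.5000
  −(0.25)·log₂(0.25) = 0.5000
  −(0.25)·log₂(0.25) = 0.5000
  −(0.25)·log₂(0.25) = 0.5000
Sum: 0.5000 + 0.5000 + 0.5000 + 0.5000 = 2.000 bits.

2.000 bits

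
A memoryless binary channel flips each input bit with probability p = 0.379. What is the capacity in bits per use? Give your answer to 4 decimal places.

Binary symmetric channel: C = 1 − h₂(ε) where h₂ is the binary entropy function.
h₂(0.379) = −0.379·log₂0.379 − 0.621·log₂0.621 = 0.9573.
C = 1 − 0.9573 = 0.0427 bits per channel use.

0.0427 bits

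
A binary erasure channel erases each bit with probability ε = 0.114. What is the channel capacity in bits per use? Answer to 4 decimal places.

0.8860 bits

Binary erasure channel: capacity C = 1 − ε.
C = 1 − 0.114 = 0.8860 bits per channel use.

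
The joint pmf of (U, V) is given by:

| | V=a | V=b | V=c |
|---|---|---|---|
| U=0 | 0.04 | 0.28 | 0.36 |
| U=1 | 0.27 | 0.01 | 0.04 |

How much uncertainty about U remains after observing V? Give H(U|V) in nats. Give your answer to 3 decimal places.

Chain rule: H(U|V) = H(U,V) − H(V).
Marginals: p(U) = (0.6800, 0.3200), p(V) = (0.3100, 0.2900, 0.4000).
H(U,V) = 1.3813 nats; H(V) = 1.0886 nats.
H(U|V) = 1.3813 − 1.0886 = 0.293 nats.

0.293 nats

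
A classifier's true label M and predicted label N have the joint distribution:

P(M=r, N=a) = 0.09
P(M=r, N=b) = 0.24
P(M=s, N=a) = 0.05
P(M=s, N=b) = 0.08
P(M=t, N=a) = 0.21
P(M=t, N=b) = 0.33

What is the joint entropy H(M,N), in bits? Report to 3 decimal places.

2.315 bits

H(M,N) = −Σ p(x,y)·log₂ p(x,y) over all 6 cells.
  cell (r,a): −0.09·log₂0.09 = 0.3127
  cell (r,b): −0.24·log₂0.24 = 0.4941
  cell (s,a): −0.05·log₂0.05 = 0.2161
  cell (s,b): −0.08·log₂0.08 = 0.2915
  cell (t,a): −0.21·log₂0.21 = 0.4728
  cell (t,b): −0.33·log₂0.33 = 0.5278
Sum = 2.315 bits.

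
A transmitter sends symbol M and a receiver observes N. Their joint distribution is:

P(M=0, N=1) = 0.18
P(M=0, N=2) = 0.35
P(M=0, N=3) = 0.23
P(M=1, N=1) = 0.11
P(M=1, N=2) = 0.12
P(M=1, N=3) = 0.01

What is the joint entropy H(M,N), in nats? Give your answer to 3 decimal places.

1.557 nats

H(M,N) = −Σ p(x,y)·ln p(x,y) over all 6 cells.
  cell (0,1): −0.18·ln0.18 = 0.3087
  cell (0,2): −0.35·ln0.35 = 0.3674
  cell (0,3): −0.23·ln0.23 = 0.3380
  cell (1,1): −0.11·ln0.11 = 0.2428
  cell (1,2): −0.12·ln0.12 = 0.2544
  cell (1,3): −0.01·ln0.01 = 0.0461
Sum = 1.557 nats.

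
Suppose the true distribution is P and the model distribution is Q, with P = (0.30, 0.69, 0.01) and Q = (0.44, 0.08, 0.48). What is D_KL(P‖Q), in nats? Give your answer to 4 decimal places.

D(P‖Q) = Σ p·ln(p/q).
  0.30·ln(0.30/0.44) = -0.11490
  0.69·ln(0.69/0.08) = 1.48672
  0.01·ln(0.01/0.48) = -0.03871
D(P‖Q) = 1.3331 nats.

1.3331 nats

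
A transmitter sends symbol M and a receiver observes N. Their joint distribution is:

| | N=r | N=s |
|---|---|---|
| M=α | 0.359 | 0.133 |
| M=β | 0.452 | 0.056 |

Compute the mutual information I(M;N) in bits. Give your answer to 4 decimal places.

Marginals: p(M) = (0.4920, 0.5080), p(N) = (0.8110, 0.1890).
I(M;N) = H(M) + H(N) − H(M,N).
H(M) = 0.9998, H(N) = 0.6994, H(M,N) = 1.6684.
I(M;N) = 0.9998 + 0.6994 − 1.6684 = 0.0308 bits.

0.0308 bits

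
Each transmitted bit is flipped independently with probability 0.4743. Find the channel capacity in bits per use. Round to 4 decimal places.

0.0019 bits

Binary symmetric channel: C = 1 − h₂(ε) where h₂ is the binary entropy function.
h₂(0.4743) = −0.4743·log₂0.4743 − 0.5257·log₂0.5257 = 0.9981.
C = 1 − 0.9981 = 0.0019 bits per channel use.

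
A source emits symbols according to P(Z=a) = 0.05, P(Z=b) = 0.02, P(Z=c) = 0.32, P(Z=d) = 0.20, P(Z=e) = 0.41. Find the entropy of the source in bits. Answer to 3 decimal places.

1.847 bits

H(Z) = −Σ p·log₂ p.
  −(0.05)·log₂(0.05) = 0.2161
  −(0.02)·log₂(0.02) = 0.1129
  −(0.32)·log₂(0.32) = 0.5260
  −(0.20)·log₂(0.20) = 0.4644
  −(0.41)·log₂(0.41) = 0.5274
Sum: 0.2161 + 0.1129 + 0.5260 + 0.4644 + 0.5274 = 1.847 bits.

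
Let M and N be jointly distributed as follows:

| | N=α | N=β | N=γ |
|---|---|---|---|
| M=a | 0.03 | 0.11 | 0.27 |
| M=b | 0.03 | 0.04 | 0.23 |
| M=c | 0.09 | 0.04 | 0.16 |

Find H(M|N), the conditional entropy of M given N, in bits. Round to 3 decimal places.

1.497 bits

Chain rule: H(M|N) = H(M,N) − H(N).
Marginals: p(M) = (0.4100, 0.3000, 0.2900), p(N) = (0.1500, 0.1900, 0.6600).
H(M,N) = 2.7587 bits; H(N) = 1.2614 bits.
H(M|N) = 2.7587 − 1.2614 = 1.497 bits.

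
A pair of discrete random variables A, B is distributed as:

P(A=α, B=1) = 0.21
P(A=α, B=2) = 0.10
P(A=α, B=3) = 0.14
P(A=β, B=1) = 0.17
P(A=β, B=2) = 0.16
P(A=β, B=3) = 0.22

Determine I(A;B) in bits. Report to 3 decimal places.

0.019 bits

Marginals: p(A) = (0.4500, 0.5500), p(B) = (0.3800, 0.2600, 0.3600).
I(A;B) = H(A) + H(B) − H(A,B).
H(A) = 0.9928, H(B) = 1.5664, H(A,B) = 2.5403.
I(A;B) = 0.9928 + 1.5664 − 2.5403 = 0.019 bits.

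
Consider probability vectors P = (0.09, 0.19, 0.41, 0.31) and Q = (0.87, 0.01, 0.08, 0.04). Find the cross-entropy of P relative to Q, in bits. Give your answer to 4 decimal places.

4.2140 bits

H(P,Q) = −Σ p·log₂ q.
  −0.09·log₂(0.87) = 0.01808
  −0.19·log₂(0.01) = 1.26233
  −0.41·log₂(0.08) = 1.49398
  −0.31·log₂(0.04) = 1.43960
H(P,Q) = 4.2140 bits.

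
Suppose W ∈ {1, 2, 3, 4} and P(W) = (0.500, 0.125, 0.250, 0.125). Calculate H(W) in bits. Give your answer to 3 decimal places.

1.750 bits

H(W) = −Σ p·log₂ p.
  −(0.500)·log₂(0.500) = 0.5000
  −(0.125)·log₂(0.125) = 0.3750
  −(0.250)·log₂(0.250) = 0.5000
  −(0.125)·log₂(0.125) = 0.3750
Sum: 0.5000 + 0.3750 + 0.5000 + 0.3750 = 1.750 bits.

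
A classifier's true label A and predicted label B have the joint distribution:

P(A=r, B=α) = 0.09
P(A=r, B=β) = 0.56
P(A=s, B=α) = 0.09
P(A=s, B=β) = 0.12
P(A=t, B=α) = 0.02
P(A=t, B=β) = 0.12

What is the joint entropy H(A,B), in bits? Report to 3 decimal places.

H(A,B) = −Σ p(x,y)·log₂ p(x,y) over all 6 cells.
  cell (r,α): −0.09·log₂0.09 = 0.3127
  cell (r,β): −0.56·log₂0.56 = 0.4684
  cell (s,α): −0.09·log₂0.09 = 0.3127
  cell (s,β): −0.12·log₂0.12 = 0.3671
  cell (t,α): −0.02·log₂0.02 = 0.1129
  cell (t,β): −0.12·log₂0.12 = 0.3671
Sum = 1.941 bits.

1.941 bits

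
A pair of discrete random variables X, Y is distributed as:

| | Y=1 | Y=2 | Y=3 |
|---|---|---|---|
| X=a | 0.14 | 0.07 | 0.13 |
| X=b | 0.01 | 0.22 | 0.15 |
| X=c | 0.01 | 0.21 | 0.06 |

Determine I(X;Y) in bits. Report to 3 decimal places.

Marginals: p(X) = (0.3400, 0.3800, 0.2800), p(Y) = (0.1600, 0.5000, 0.3400).
I(X;Y) = H(X) + H(Y) − H(X,Y).
H(X) = 1.5738, H(Y) = 1.4522, H(X,Y) = 2.7887.
I(X;Y) = 1.5738 + 1.4522 − 2.7887 = 0.237 bits.

0.237 bits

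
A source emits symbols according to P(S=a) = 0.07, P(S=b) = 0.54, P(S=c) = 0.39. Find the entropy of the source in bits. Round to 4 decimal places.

1.2784 bits

H(S) = −Σ p·log₂ p.
  −(0.07)·log₂(0.07) = 0.26856
  −(0.54)·log₂(0.54) = 0.48004
  −(0.39)·log₂(0.39) = 0.52980
Sum: 0.26856 + 0.48004 + 0.52980 = 1.2784 bits.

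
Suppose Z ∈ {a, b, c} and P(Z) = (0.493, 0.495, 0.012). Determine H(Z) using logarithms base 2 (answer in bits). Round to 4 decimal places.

H(Z) = −Σ p·log₂ p.
  −(0.493)·log₂(0.493) = 0.50303
  −(0.495)·log₂(0.495) = 0.50218
  −(0.012)·log₂(0.012) = 0.07657
Sum: 0.50303 + 0.50218 + 0.07657 = 1.0818 bits.

1.0818 bits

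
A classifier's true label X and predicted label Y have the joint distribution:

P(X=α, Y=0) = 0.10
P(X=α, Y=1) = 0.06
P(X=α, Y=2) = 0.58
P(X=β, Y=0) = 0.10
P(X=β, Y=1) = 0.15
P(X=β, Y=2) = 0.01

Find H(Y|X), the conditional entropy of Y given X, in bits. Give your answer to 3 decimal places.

Chain rule: H(Y|X) = H(X,Y) − H(X).
Marginals: p(X) = (0.7400, 0.2600), p(Y) = (0.2000, 0.2100, 0.5900).
H(X,Y) = 1.8407 bits; H(X) = 0.8267 bits.
H(Y|X) = 1.8407 − 0.8267 = 1.014 bits.

1.014 bits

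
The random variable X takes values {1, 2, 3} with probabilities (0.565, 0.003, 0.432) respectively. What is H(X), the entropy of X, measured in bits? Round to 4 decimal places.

1.0136 bits

H(X) = −Σ p·log₂ p.
  −(0.565)·log₂(0.565) = 0.46538
  −(0.003)·log₂(0.003) = 0.02514
  −(0.432)·log₂(0.432) = 0.52311
Sum: 0.46538 + 0.02514 + 0.52311 = 1.0136 bits.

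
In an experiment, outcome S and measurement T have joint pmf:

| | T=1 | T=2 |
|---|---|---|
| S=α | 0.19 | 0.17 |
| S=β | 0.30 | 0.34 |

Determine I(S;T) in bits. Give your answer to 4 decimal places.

Marginals: p(S) = (0.3600, 0.6400), p(T) = (0.4900, 0.5100).
I(S;T) = Σ p(x,y)·log₂[p(x,y)/(p(x)p(y))].
  (α,1): 0.19·log₂(1.0771) = 0.02036
  (α,2): 0.17·log₂(0.9259) = -0.01888
  (β,1): 0.30·log₂(0.9566) = -0.01919
  (β,2): 0.34·log₂(1.0417) = 0.02002
Sum = 0.0023 bits.

0.0023 bits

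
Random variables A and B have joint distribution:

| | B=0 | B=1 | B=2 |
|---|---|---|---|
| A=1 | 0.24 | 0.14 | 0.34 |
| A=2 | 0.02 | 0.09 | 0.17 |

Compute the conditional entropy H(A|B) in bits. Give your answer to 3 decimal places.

0.792 bits

Chain rule: H(A|B) = H(A,B) − H(B).
Marginals: p(A) = (0.7200, 0.2800), p(B) = (0.2600, 0.2300, 0.5100).
H(A,B) = 2.2805 bits; H(B) = 1.4884 bits.
H(A|B) = 2.2805 − 1.4884 = 0.792 bits.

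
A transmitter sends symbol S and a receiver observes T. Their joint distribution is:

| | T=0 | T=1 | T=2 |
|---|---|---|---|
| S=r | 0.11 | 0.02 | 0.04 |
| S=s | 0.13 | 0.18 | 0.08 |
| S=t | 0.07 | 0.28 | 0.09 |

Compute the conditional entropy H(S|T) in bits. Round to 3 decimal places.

1.359 bits

Marginals: p(S) = (0.1700, 0.3900, 0.4400), p(T) = (0.3100, 0.4800, 0.2100).
H(S|T) = Σ p(T) · H(S|T=·).
  T=0: p=0.3100, H(S|T=0) = 1.5409
  T=1: p=0.4800, H(S|T=1) = 1.1753
  T=2: p=0.2100, H(S|T=2) = 1.5100
Weighted sum = 1.359 bits.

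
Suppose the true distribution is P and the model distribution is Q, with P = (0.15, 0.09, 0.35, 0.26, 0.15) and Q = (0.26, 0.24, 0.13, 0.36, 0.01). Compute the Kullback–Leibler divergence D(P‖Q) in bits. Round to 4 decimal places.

D(P‖Q) = Σ p·log₂(p/q).
  0.15·log₂(0.15/0.26) = -0.11903
  0.09·log₂(0.09/0.24) = -0.12735
  0.35·log₂(0.35/0.13) = 0.50010
  0.26·log₂(0.26/0.36) = -0.12207
  0.15·log₂(0.15/0.01) = 0.58603
D(P‖Q) = 0.7177 bits.

0.7177 bits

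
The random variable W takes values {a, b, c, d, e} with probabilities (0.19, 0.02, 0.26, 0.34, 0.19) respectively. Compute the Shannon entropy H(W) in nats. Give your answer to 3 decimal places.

1.426 nats

H(W) = −Σ p·ln p.
  −(0.19)·ln(0.19) = 0.3155
  −(0.02)·ln(0.02) = 0.0782
  −(0.26)·ln(0.26) = 0.3502
  −(0.34)·ln(0.34) = 0.3668
  −(0.19)·ln(0.19) = 0.3155
Sum: 0.3155 + 0.0782 + 0.3502 + 0.3668 + 0.3155 = 1.426 nats.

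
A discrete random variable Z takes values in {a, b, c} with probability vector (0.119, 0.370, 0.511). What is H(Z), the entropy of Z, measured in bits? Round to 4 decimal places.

H(Z) = −Σ p·log₂ p.
  −(0.119)·log₂(0.119) = 0.36545
  −(0.370)·log₂(0.370) = 0.53073
  −(0.511)·log₂(0.511) = 0.49496
Sum: 0.36545 + 0.53073 + 0.49496 = 1.3911 bits.

1.3911 bits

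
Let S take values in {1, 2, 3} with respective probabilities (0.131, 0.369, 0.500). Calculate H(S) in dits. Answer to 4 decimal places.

H(S) = −Σ p·log₁₀ p.
  −(0.131)·log₁₀(0.131) = 0.11564
  −(0.369)·log₁₀(0.369) = 0.15977
  −(0.500)·log₁₀(0.500) = 0.15051
Sum: 0.11564 + 0.15977 + 0.15051 = 0.4259 dits.

0.4259 dits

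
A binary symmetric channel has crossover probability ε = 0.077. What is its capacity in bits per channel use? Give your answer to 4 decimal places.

0.6085 bits

Binary symmetric channel: C = 1 − h₂(ε) where h₂ is the binary entropy function.
h₂(0.077) = −0.077·log₂0.077 − 0.923·log₂0.923 = 0.3915.
C = 1 − 0.3915 = 0.6085 bits per channel use.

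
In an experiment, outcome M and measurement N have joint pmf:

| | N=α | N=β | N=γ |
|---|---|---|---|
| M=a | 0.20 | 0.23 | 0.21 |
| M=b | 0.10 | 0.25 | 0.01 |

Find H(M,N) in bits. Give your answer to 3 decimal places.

2.324 bits

H(M,N) = −Σ p(x,y)·log₂ p(x,y) over all 6 cells.
  cell (a,α): −0.20·log₂0.20 = 0.4644
  cell (a,β): −0.23·log₂0.23 = 0.4877
  cell (a,γ): −0.21·log₂0.21 = 0.4728
  cell (b,α): −0.10·log₂0.10 = 0.3322
  cell (b,β): −0.25·log₂0.25 = 0.5000
  cell (b,γ): −0.01·log₂0.01 = 0.0664
Sum = 2.324 bits.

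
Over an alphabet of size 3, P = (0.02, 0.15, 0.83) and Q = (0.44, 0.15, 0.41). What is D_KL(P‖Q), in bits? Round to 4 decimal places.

D(P‖Q) = Σ p·log₂(p/q).
  0.02·log₂(0.02/0.44) = -0.08919
  0.15·log₂(0.15/0.15) = 0.00000
  0.83·log₂(0.83/0.41) = 0.84451
D(P‖Q) = 0.7553 bits.

0.7553 bits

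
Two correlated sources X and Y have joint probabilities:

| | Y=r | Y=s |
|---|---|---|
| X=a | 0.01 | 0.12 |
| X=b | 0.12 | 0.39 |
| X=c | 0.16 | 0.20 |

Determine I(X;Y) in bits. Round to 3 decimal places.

0.060 bits

Marginals: p(X) = (0.1300, 0.5100, 0.3600), p(Y) = (0.2900, 0.7100).
I(X;Y) = H(X) + H(Y) − H(X,Y).
H(X) = 1.4087, H(Y) = 0.8687, H(X,Y) = 2.2178.
I(X;Y) = 1.4087 + 0.8687 − 2.2178 = 0.060 bits.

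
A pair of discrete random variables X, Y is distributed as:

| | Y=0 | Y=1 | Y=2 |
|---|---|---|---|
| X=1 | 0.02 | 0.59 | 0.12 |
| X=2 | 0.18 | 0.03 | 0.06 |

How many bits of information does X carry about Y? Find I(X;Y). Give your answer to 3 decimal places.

0.409 bits

Marginals: p(X) = (0.7300, 0.2700), p(Y) = (0.2000, 0.6200, 0.1800).
I(X;Y) = H(X) + H(Y) − H(X,Y).
H(X) = 0.8415, H(Y) = 1.3373, H(X,Y) = 1.7697.
I(X;Y) = 0.8415 + 1.3373 − 1.7697 = 0.409 bits.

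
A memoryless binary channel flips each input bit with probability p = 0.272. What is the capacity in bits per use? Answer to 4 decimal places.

Binary symmetric channel: C = 1 − h₂(ε) where h₂ is the binary entropy function.
h₂(0.272) = −0.272·log₂0.272 − 0.728·log₂0.728 = 0.8443.
C = 1 − 0.8443 = 0.1557 bits per channel use.

0.1557 bits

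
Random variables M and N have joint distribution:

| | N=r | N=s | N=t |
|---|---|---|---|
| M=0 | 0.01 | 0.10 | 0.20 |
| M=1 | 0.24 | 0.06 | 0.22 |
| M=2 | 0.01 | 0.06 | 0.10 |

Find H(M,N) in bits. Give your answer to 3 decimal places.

2.723 bits

H(M,N) = −Σ p(x,y)·log₂ p(x,y) over all 9 cells.
  cell (0,r): −0.01·log₂0.01 = 0.0664
  cell (0,s): −0.10·log₂0.10 = 0.3322
  cell (0,t): −0.20·log₂0.20 = 0.4644
  cell (1,r): −0.24·log₂0.24 = 0.4941
  cell (1,s): −0.06·log₂0.06 = 0.2435
  cell (1,t): −0.22·log₂0.22 = 0.4806
  cell (2,r): −0.01·log₂0.01 = 0.0664
  cell (2,s): −0.06·log₂0.06 = 0.2435
  cell (2,t): −0.10·log₂0.10 = 0.3322
Sum = 2.723 bits.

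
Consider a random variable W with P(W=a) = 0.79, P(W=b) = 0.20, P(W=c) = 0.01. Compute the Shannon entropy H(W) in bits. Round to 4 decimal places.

H(W) = −Σ p·log₂ p.
  −(0.79)·log₂(0.79) = 0.26866
  −(0.20)·log₂(0.20) = 0.46439
  −(0.01)·log₂(0.01) = 0.06644
Sum: 0.26866 + 0.46439 + 0.06644 = 0.7995 bits.

0.7995 bits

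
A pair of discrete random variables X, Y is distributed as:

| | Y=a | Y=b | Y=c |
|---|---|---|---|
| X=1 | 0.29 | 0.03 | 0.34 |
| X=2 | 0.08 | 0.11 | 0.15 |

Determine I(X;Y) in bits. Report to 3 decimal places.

Marginals: p(X) = (0.6600, 0.3400), p(Y) = (0.3700, 0.1400, 0.4900).
I(X;Y) = Σ p(x,y)·log₂[p(x,y)/(p(x)p(y))].
  (1,a): 0.29·log₂(1.1876) = 0.0719
  (1,b): 0.03·log₂(0.3247) = -0.0487
  (1,c): 0.34·log₂(1.0513) = 0.0246
  (2,a): 0.08·log₂(0.6359) = -0.0522
  (2,b): 0.11·log₂(2.3109) = 0.1329
  (2,c): 0.15·log₂(0.9004) = -0.0227
Sum = 0.106 bits.

0.106 bits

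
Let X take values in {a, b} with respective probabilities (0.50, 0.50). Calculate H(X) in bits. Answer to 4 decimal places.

H(X) = −Σ p·log₂ p.
  −(0.50)·log₂(0.50) = 0.50000
  −(0.50)·log₂(0.50) = 0.50000
Sum: 0.50000 + 0.50000 = 1.0000 bits.

1.0000 bits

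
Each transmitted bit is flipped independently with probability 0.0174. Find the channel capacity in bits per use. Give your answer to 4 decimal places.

Binary symmetric channel: C = 1 − h₂(ε) where h₂ is the binary entropy function.
h₂(0.0174) = −0.0174·log₂0.0174 − 0.9826·log₂0.9826 = 0.1266.
C = 1 − 0.1266 = 0.8734 bits per channel use.

0.8734 bits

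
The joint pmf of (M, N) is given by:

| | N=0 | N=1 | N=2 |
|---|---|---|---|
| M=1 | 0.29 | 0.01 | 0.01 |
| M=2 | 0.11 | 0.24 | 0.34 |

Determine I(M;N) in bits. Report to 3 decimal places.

Marginals: p(M) = (0.3100, 0.6900), p(N) = (0.4000, 0.2500, 0.3500).
I(M;N) = Σ p(x,y)·log₂[p(x,y)/(p(x)p(y))].
  (1,0): 0.29·log₂(2.3387) = 0.3555
  (1,1): 0.01·log₂(0.1290) = -0.0295
  (1,2): 0.01·log₂(0.0922) = -0.0344
  (2,0): 0.11·log₂(0.3986) = -0.1460
  (2,1): 0.24·log₂(1.3913) = 0.1143
  (2,2): 0.34·log₂(1.4079) = 0.1678
Sum = 0.428 bits.

0.428 bits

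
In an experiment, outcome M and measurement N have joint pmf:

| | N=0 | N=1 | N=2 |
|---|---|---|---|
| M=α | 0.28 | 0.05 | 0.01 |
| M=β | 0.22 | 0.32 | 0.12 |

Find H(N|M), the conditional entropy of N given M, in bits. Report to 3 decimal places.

1.246 bits

Marginals: p(M) = (0.3400, 0.6600), p(N) = (0.5000, 0.3700, 0.1300).
H(N|M) = Σ p(M) · H(N|M=·).
  M=α: p=0.3400, H(N|M=α) = 0.7870
  M=β: p=0.6600, H(N|M=β) = 1.4819
Weighted sum = 1.246 bits.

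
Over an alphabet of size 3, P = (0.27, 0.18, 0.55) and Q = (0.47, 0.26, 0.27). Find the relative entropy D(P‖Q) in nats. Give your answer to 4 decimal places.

D(P‖Q) = Σ p·ln(p/q).
  0.27·ln(0.27/0.47) = -0.14966
  0.18·ln(0.18/0.26) = -0.06619
  0.55·ln(0.55/0.27) = 0.39132
D(P‖Q) = 0.1755 nats.

0.1755 nats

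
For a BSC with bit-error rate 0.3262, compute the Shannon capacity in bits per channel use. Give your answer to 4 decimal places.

Binary symmetric channel: C = 1 − h₂(ε) where h₂ is the binary entropy function.
h₂(0.3262) = −0.3262·log₂0.3262 − 0.6738·log₂0.6738 = 0.9110.
C = 1 − 0.9110 = 0.0890 bits per channel use.

0.0890 bits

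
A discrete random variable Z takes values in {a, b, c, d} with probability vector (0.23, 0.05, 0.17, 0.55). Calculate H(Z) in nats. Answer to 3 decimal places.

H(Z) = −Σ p·ln p.
  −(0.23)·ln(0.23) = 0.3380
  −(0.05)·ln(0.05) = 0.1498
  −(0.17)·ln(0.17) = 0.3012
  −(0.55)·ln(0.55) = 0.3288
Sum: 0.3380 + 0.1498 + 0.3012 + 0.3288 = 1.118 nats.

1.118 nats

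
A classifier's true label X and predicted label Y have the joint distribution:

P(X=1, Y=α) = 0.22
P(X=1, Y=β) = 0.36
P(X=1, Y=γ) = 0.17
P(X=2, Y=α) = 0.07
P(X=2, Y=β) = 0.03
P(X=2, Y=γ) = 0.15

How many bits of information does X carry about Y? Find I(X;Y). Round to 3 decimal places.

0.108 bits

Marginals: p(X) = (0.7500, 0.2500), p(Y) = (0.2900, 0.3900, 0.3200).
I(X;Y) = Σ p(x,y)·log₂[p(x,y)/(p(x)p(y))].
  (1,α): 0.22·log₂(1.0115) = 0.0036
  (1,β): 0.36·log₂(1.2308) = 0.1078
  (1,γ): 0.17·log₂(0.7083) = -0.0846
  (2,α): 0.07·log₂(0.9655) = -0.0035
  (2,β): 0.03·log₂(0.3077) = -0.0510
  (2,γ): 0.15·log₂(1.8750) = 0.1360
Sum = 0.108 bits.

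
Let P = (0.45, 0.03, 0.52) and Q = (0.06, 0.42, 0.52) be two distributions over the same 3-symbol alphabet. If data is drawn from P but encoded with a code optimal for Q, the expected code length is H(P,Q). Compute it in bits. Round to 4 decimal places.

2.3546 bits

H(P,Q) = −Σ p·log₂ q.
  −0.45·log₂(0.06) = 1.82650
  −0.03·log₂(0.42) = 0.03755
  −0.52·log₂(0.52) = 0.49058
H(P,Q) = 2.3546 bits.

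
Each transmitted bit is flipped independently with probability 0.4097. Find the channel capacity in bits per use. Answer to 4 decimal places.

0.0237 bits

Binary symmetric channel: C = 1 − h₂(ε) where h₂ is the binary entropy function.
h₂(0.4097) = −0.4097·log₂0.4097 − 0.5903·log₂0.5903 = 0.9763.
C = 1 − 0.9763 = 0.0237 bits per channel use.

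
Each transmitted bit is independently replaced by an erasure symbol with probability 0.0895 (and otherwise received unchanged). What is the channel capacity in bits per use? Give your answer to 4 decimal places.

Binary erasure channel: capacity C = 1 − ε.
C = 1 − 0.0895 = 0.9105 bits per channel use.

0.9105 bits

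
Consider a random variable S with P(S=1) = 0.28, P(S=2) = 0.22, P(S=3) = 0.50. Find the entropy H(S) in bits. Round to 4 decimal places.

H(S) = −Σ p·log₂ p.
  −(0.28)·log₂(0.28) = 0.51422
  −(0.22)·log₂(0.22) = 0.48057
  −(0.50)·log₂(0.50) = 0.50000
Sum: 0.51422 + 0.48057 + 0.50000 = 1.4948 bits.

1.4948 bits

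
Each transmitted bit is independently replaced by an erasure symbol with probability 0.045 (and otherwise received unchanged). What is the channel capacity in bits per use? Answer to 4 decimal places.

0.9550 bits

Binary erasure channel: capacity C = 1 − ε.
C = 1 − 0.045 = 0.9550 bits per channel use.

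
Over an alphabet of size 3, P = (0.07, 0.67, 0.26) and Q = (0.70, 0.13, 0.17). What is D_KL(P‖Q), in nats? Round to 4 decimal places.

D(P‖Q) = Σ p·ln(p/q).
  0.07·ln(0.07/0.70) = -0.16118
  0.67·ln(0.67/0.13) = 1.09863
  0.26·ln(0.26/0.17) = 0.11047
D(P‖Q) = 1.0479 nats.

1.0479 nats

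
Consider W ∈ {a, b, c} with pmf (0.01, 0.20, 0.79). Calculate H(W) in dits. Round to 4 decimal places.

0.2407 dits

H(W) = −Σ p·log₁₀ p.
  −(0.01)·log₁₀(0.01) = 0.02000
  −(0.20)·log₁₀(0.20) = 0.13979
  −(0.79)·log₁₀(0.79) = 0.08087
Sum: 0.02000 + 0.13979 + 0.08087 = 0.2407 dits.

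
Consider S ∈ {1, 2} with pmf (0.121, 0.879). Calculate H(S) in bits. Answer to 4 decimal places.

0.5322 bits

H(S) = −Σ p·log₂ p.
  −(0.121)·log₂(0.121) = 0.36868
  −(0.879)·log₂(0.879) = 0.16355
Sum: 0.36868 + 0.16355 = 0.5322 bits.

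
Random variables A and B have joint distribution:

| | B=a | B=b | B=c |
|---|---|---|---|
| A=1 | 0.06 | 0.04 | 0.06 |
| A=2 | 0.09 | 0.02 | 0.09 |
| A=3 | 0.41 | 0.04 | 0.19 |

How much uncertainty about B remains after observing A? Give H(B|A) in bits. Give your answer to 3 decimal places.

1.280 bits

Marginals: p(A) = (0.1600, 0.2000, 0.6400), p(B) = (0.5600, 0.1000, 0.3400).
H(B|A) = Σ p(A) · H(B|A=·).
  A=1: p=0.1600, H(B|A=1) = 1.5613
  A=2: p=0.2000, H(B|A=2) = 1.3690
  A=3: p=0.6400, H(B|A=3) = 1.1817
Weighted sum = 1.280 bits.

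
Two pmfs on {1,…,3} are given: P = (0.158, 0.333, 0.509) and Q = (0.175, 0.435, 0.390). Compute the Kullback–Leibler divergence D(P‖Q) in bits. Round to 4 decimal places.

0.0439 bits

D(P‖Q) = Σ p·log₂(p/q).
  0.158·log₂(0.158/0.175) = -0.02329
  0.333·log₂(0.333/0.435) = -0.12837
  0.509·log₂(0.509/0.390) = 0.19555
D(P‖Q) = 0.0439 bits.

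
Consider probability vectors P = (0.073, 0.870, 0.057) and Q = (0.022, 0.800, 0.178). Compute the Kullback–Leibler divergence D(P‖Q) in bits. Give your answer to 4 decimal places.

0.1380 bits

D(P‖Q) = Σ p·log₂(p/q).
  0.073·log₂(0.073/0.022) = 0.12632
  0.870·log₂(0.870/0.800) = 0.10528
  0.057·log₂(0.057/0.178) = -0.09364
D(P‖Q) = 0.1380 bits.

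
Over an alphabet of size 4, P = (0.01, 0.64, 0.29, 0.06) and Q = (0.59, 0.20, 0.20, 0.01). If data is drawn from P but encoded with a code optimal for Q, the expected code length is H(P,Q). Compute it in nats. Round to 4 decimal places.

H(P,Q) = −Σ p·ln q.
  −0.01·ln(0.59) = 0.00528
  −0.64·ln(0.20) = 1.03004
  −0.29·ln(0.20) = 0.46674
  −0.06·ln(0.01) = 0.27631
H(P,Q) = 1.7784 nats.

1.7784 nats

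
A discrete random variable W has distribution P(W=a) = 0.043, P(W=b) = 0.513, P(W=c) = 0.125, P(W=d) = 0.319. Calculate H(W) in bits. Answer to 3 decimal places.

1.590 bits

H(W) = −Σ p·log₂ p.
  −(0.043)·log₂(0.043) = 0.1952
  −(0.513)·log₂(0.513) = 0.4940
  −(0.125)·log₂(0.125) = 0.3750
  −(0.319)·log₂(0.319) = 0.5258
Sum: 0.1952 + 0.4940 + 0.3750 + 0.5258 = 1.590 bits.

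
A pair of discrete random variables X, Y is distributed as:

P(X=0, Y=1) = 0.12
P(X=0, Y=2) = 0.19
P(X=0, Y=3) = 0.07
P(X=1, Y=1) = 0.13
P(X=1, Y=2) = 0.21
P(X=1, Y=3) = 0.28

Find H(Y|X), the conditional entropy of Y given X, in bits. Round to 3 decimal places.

Marginals: p(X) = (0.3800, 0.6200), p(Y) = (0.2500, 0.4000, 0.3500).
H(Y|X) = Σ p(X) · H(Y|X=·).
  X=0: p=0.3800, H(Y|X=0) = 1.4747
  X=1: p=0.6200, H(Y|X=1) = 1.5195
Weighted sum = 1.502 bits.

1.502 bits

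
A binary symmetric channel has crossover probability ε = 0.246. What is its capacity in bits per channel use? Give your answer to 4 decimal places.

Binary symmetric channel: C = 1 − h₂(ε) where h₂ is the binary entropy function.
h₂(0.246) = −0.246·log₂0.246 − 0.754·log₂0.754 = 0.8049.
C = 1 − 0.8049 = 0.1951 bits per channel use.

0.1951 bits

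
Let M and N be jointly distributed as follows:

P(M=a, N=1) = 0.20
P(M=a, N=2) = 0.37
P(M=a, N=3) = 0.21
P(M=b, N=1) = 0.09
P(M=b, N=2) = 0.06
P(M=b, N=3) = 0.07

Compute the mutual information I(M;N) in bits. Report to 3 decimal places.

0.023 bits

Marginals: p(M) = (0.7800, 0.2200), p(N) = (0.2900, 0.4300, 0.2800).
I(M;N) = H(M) + H(N) − H(M,N).
H(M) = 0.7602, H(N) = 1.5557, H(M,N) = 2.2927.
I(M;N) = 0.7602 + 1.5557 − 2.2927 = 0.023 bits.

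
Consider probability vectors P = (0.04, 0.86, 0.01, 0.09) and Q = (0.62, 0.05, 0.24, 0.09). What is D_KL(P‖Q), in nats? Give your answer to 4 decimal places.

D(P‖Q) = Σ p·ln(p/q).
  0.04·ln(0.04/0.62) = -0.10963
  0.86·ln(0.86/0.05) = 2.44662
  0.01·ln(0.01/0.24) = -0.03178
  0.09·ln(0.09/0.09) = 0.00000
D(P‖Q) = 2.3052 nats.

2.3052 nats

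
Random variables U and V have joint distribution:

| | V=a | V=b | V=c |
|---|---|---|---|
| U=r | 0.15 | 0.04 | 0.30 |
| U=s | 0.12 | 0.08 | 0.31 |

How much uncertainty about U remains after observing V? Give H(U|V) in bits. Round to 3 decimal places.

Marginals: p(U) = (0.4900, 0.5100), p(V) = (0.2700, 0.1200, 0.6100).
H(U|V) = Σ p(V) · H(U|V=·).
  V=a: p=0.2700, H(U|V=a) = 0.9911
  V=b: p=0.1200, H(U|V=b) = 0.9183
  V=c: p=0.6100, H(U|V=c) = 0.9998
Weighted sum = 0.988 bits.

0.988 bits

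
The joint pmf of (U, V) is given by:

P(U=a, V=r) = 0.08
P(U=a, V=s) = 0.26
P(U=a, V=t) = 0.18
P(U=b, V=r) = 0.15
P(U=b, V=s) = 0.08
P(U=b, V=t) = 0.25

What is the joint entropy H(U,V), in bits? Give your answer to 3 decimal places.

2.444 bits

H(U,V) = −Σ p(x,y)·log₂ p(x,y) over all 6 cells.
  cell (a,r): −0.08·log₂0.08 = 0.2915
  cell (a,s): −0.26·log₂0.26 = 0.5053
  cell (a,t): −0.18·log₂0.18 = 0.4453
  cell (b,r): −0.15·log₂0.15 = 0.4105
  cell (b,s): −0.08·log₂0.08 = 0.2915
  cell (b,t): −0.25·log₂0.25 = 0.5000
Sum = 2.444 bits.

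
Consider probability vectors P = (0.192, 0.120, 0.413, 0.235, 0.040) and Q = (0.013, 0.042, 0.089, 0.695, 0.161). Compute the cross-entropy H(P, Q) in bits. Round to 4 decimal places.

3.4219 bits

H(P,Q) = −Σ p·log₂ q.
  −0.192·log₂(0.013) = 1.20295
  −0.120·log₂(0.042) = 0.54882
  −0.413·log₂(0.089) = 1.44139
  −0.235·log₂(0.695) = 0.12336
  −0.040·log₂(0.161) = 0.10539
H(P,Q) = 3.4219 bits.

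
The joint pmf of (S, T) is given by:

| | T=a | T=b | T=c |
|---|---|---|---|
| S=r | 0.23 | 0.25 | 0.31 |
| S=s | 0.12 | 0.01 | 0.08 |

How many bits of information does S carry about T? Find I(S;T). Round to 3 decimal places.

Marginals: p(S) = (0.7900, 0.2100), p(T) = (0.3500, 0.2600, 0.3900).
I(S;T) = Σ p(x,y)·log₂[p(x,y)/(p(x)p(y))].
  (r,a): 0.23·log₂(0.8318) = -0.0611
  (r,b): 0.25·log₂(1.2171) = 0.0709
  (r,c): 0.31·log₂(1.0062) = 0.0027
  (s,a): 0.12·log₂(1.6327) = 0.0849
  (s,b): 0.01·log₂(0.1832) = -0.0245
  (s,c): 0.08·log₂(0.9768) = -0.0027
Sum = 0.070 bits.

0.070 bits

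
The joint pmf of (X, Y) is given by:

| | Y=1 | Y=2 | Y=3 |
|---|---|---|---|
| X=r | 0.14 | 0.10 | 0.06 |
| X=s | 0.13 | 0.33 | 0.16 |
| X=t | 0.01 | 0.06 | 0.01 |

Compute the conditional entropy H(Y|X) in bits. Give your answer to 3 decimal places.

1.443 bits

Marginals: p(X) = (0.3000, 0.6200, 0.0800), p(Y) = (0.2800, 0.4900, 0.2300).
H(Y|X) = Σ p(X) · H(Y|X=·).
  X=r: p=0.3000, H(Y|X=r) = 1.5058
  X=s: p=0.6200, H(Y|X=s) = 1.4611
  X=t: p=0.0800, H(Y|X=t) = 1.0613
Weighted sum = 1.443 bits.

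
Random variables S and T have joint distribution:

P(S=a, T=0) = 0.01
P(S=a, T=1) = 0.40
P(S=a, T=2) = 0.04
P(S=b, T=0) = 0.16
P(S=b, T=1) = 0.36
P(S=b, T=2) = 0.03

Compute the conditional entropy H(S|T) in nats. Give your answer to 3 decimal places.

Chain rule: H(S|T) = H(S,T) − H(T).
Marginals: p(S) = (0.4500, 0.5500), p(T) = (0.1700, 0.7600, 0.0700).
H(S,T) = 1.3075 nats; H(T) = 0.6960 nats.
H(S|T) = 1.3075 − 0.6960 = 0.612 nats.

0.612 nats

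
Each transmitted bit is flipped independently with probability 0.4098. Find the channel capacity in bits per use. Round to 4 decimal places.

0.0236 bits

Binary symmetric channel: C = 1 − h₂(ε) where h₂ is the binary entropy function.
h₂(0.4098) = −0.4098·log₂0.4098 − 0.5902·log₂0.5902 = 0.9764.
C = 1 − 0.9764 = 0.0236 bits per channel use.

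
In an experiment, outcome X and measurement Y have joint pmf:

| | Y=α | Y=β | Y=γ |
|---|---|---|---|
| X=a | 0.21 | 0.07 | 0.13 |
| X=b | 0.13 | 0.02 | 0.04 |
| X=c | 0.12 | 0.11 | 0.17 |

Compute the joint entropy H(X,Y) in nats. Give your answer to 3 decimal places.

2.050 nats

H(X,Y) = −Σ p(x,y)·ln p(x,y) over all 9 cells.
  cell (a,α): −0.21·ln0.21 = 0.3277
  cell (a,β): −0.07·ln0.07 = 0.1861
  cell (a,γ): −0.13·ln0.13 = 0.2652
  cell (b,α): −0.13·ln0.13 = 0.2652
  cell (b,β): −0.02·ln0.02 = 0.0782
  cell (b,γ): −0.04·ln0.04 = 0.1288
  cell (c,α): −0.12·ln0.12 = 0.2544
  cell (c,β): −0.11·ln0.11 = 0.2428
  cell (c,γ): −0.17·ln0.17 = 0.3012
Sum = 2.050 nats.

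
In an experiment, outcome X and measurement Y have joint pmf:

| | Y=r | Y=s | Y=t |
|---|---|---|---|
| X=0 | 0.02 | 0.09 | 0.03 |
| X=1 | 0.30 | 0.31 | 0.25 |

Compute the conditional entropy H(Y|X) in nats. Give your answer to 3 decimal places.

1.066 nats

Chain rule: H(Y|X) = H(X,Y) − H(X).
Marginals: p(X) = (0.1400, 0.8600), p(Y) = (0.3200, 0.4000, 0.2800).
H(X,Y) = 1.4710 nats; H(X) = 0.4050 nats.
H(Y|X) = 1.4710 − 0.4050 = 1.066 nats.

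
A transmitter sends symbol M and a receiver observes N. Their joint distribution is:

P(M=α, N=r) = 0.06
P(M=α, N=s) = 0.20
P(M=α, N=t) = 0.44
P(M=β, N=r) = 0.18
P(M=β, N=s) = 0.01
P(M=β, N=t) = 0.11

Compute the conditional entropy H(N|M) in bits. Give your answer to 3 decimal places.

Chain rule: H(N|M) = H(M,N) − H(M).
Marginals: p(M) = (0.7000, 0.3000), p(N) = (0.2400, 0.2100, 0.5500).
H(M,N) = 2.0911 bits; H(M) = 0.8813 bits.
H(N|M) = 2.0911 − 0.8813 = 1.210 bits.

1.210 bits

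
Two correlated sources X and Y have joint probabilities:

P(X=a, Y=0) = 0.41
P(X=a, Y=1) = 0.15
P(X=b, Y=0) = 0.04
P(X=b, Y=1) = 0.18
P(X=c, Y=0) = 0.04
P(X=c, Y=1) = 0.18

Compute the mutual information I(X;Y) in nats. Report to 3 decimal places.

Marginals: p(X) = (0.5600, 0.2200, 0.2200), p(Y) = (0.4900, 0.5100).
I(X;Y) = H(X) + H(Y) − H(X,Y).
H(X) = 0.9909, H(Y) = 0.6929, H(X,Y) = 1.5250.
I(X;Y) = 0.9909 + 0.6929 − 1.5250 = 0.159 nats.

0.159 nats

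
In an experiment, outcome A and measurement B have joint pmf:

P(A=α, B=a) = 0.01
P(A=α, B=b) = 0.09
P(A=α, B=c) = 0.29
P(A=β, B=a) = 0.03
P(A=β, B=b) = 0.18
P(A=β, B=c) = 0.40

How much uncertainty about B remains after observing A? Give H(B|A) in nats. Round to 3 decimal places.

0.733 nats

Chain rule: H(B|A) = H(A,B) − H(A).
Marginals: p(A) = (0.3900, 0.6100), p(B) = (0.0400, 0.2700, 0.6900).
H(A,B) = 1.4021 nats; H(A) = 0.6687 nats.
H(B|A) = 1.4021 − 0.6687 = 0.733 nats.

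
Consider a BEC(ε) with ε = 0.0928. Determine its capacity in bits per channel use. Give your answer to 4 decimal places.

0.9072 bits

Binary erasure channel: capacity C = 1 − ε.
C = 1 − 0.0928 = 0.9072 bits per channel use.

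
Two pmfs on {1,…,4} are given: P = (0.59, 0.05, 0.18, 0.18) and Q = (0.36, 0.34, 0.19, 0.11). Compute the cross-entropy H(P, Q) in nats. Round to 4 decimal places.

H(P,Q) = −Σ p·ln q.
  −0.59·ln(0.36) = 0.60277
  −0.05·ln(0.34) = 0.05394
  −0.18·ln(0.19) = 0.29893
  −0.18·ln(0.11) = 0.39731
H(P,Q) = 1.3530 nats.

1.3530 nats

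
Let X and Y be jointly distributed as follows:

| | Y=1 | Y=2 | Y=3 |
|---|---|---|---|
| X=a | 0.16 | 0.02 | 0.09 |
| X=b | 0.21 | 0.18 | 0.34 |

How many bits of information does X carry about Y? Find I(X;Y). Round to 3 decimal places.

Marginals: p(X) = (0.2700, 0.7300), p(Y) = (0.3700, 0.2000, 0.4300).
I(X;Y) = H(X) + H(Y) − H(X,Y).
H(X) = 0.8415, H(Y) = 1.5187, H(X,Y) = 2.2959.
I(X;Y) = 0.8415 + 1.5187 − 2.2959 = 0.064 bits.

0.064 bits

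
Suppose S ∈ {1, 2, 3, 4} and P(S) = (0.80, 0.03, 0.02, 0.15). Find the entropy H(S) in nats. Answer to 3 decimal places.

0.647 nats

H(S) = −Σ p·ln p.
  −(0.80)·ln(0.80) = 0.1785
  −(0.03)·ln(0.03) = 0.1052
  −(0.02)·ln(0.02) = 0.0782
  −(0.15)·ln(0.15) = 0.2846
Sum: 0.1785 + 0.1052 + 0.0782 + 0.2846 = 0.647 nats.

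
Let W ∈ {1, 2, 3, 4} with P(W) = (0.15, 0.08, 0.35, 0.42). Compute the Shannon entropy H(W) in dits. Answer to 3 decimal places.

H(W) = −Σ p·log₁₀ p.
  −(0.15)·log₁₀(0.15) = 0.1236
  −(0.08)·log₁₀(0.08) = 0.0878
  −(0.35)·log₁₀(0.35) = 0.1596
  −(0.42)·log₁₀(0.42) = 0.1582
Sum: 0.1236 + 0.0878 + 0.1596 + 0.1582 = 0.529 dits.

0.529 dits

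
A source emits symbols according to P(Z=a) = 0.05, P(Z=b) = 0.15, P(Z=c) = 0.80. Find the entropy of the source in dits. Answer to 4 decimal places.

0.2662 dits

H(Z) = −Σ p·log₁₀ p.
  −(0.05)·log₁₀(0.05) = 0.06505
  −(0.15)·log₁₀(0.15) = 0.12359
  −(0.80)·log₁₀(0.80) = 0.07753
Sum: 0.06505 + 0.12359 + 0.07753 = 0.2662 dits.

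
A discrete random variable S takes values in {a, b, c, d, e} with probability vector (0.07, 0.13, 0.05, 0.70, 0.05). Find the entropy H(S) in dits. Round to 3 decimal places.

H(S) = −Σ p·log₁₀ p.
  −(0.07)·log₁₀(0.07) = 0.0808
  −(0.13)·log₁₀(0.13) = 0.1152
  −(0.05)·log₁₀(0.05) = 0.0651
  −(0.70)·log₁₀(0.70) = 0.1084
  −(0.05)·log₁₀(0.05) = 0.0651
Sum: 0.0808 + 0.1152 + 0.0651 + 0.1084 + 0.0651 = 0.435 dits.

0.435 dits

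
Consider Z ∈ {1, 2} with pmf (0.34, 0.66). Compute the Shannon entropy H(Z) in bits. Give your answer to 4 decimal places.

H(Z) = −Σ p·log₂ p.
  −(0.34)·log₂(0.34) = 0.52917
  −(0.66)·log₂(0.66) = 0.39564
Sum: 0.52917 + 0.39564 = 0.9248 bits.

0.9248 bits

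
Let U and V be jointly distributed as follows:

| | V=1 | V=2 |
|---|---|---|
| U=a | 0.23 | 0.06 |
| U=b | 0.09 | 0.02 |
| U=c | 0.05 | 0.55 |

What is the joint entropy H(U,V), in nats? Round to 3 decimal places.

H(U,V) = −Σ p(x,y)·ln p(x,y) over all 6 cells.
  cell (a,1): −0.23·ln0.23 = 0.3380
  cell (a,2): −0.06·ln0.06 = 0.1688
  cell (b,1): −0.09·ln0.09 = 0.2167
  cell (b,2): −0.02·ln0.02 = 0.0782
  cell (c,1): −0.05·ln0.05 = 0.1498
  cell (c,2): −0.55·ln0.55 = 0.3288
Sum = 1.280 nats.

1.280 nats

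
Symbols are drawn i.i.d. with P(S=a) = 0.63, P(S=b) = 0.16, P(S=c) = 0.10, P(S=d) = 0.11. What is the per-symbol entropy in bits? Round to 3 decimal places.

1.525 bits

H(S) = −Σ p·log₂ p.
  −(0.63)·log₂(0.63) = 0.4199
  −(0.16)·log₂(0.16) = 0.4230
  −(0.10)·log₂(0.10) = 0.3322
  −(0.11)·log₂(0.11) = 0.3503
Sum: 0.4199 + 0.4230 + 0.3322 + 0.3503 = 1.525 bits.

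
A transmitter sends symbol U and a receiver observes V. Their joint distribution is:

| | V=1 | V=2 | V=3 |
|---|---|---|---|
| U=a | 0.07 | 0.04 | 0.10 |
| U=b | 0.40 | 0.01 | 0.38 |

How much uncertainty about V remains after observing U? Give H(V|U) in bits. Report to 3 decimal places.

Marginals: p(U) = (0.2100, 0.7900), p(V) = (0.4700, 0.0500, 0.4800).
H(V|U) = Σ p(U) · H(V|U=·).
  U=a: p=0.2100, H(V|U=a) = 1.4937
  U=b: p=0.7900, H(V|U=b) = 1.0848
Weighted sum = 1.171 bits.

1.171 bits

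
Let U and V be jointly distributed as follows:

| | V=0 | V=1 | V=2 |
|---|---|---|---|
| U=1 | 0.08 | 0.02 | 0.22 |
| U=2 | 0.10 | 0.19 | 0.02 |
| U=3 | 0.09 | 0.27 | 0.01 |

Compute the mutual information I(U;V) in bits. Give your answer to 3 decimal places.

Marginals: p(U) = (0.3200, 0.3100, 0.3700), p(V) = (0.2700, 0.4800, 0.2500).
I(U;V) = Σ p(x,y)·log₂[p(x,y)/(p(x)p(y))].
  (1,0): 0.08·log₂(0.9259) = -0.0089
  (1,1): 0.02·log₂(0.1302) = -0.0588
  (1,2): 0.22·log₂(2.7500) = 0.3211
  (2,0): 0.10·log₂(1.1947) = 0.0257
  (2,1): 0.19·log₂(1.2769) = 0.0670
  (2,2): 0.02·log₂(0.2581) = -0.0391
  (3,0): 0.09·log₂(0.9009) = -0.0136
  (3,1): 0.27·log₂(1.5203) = 0.1632
  (3,2): 0.01·log₂(0.1081) = -0.0321
Sum = 0.424 bits.

0.424 bits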